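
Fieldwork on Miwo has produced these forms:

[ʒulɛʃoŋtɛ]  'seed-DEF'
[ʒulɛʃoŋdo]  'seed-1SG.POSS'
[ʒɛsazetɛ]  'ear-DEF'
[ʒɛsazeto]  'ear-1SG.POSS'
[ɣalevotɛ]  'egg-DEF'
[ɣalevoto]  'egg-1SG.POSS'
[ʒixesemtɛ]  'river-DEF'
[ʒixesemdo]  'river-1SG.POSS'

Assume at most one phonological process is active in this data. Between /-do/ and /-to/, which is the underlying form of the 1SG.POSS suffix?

/-do/

The 1SG.POSS morpheme has two allomorphs, [-do] and [-to].
By contrast the DEF suffix keeps its initial [t] throughout — that segment must be underlying.
The 1SG.POSS suffix is therefore /-do/ underlyingly, with post-vocalic devoicing: voiced stops become voiceless after a vowel.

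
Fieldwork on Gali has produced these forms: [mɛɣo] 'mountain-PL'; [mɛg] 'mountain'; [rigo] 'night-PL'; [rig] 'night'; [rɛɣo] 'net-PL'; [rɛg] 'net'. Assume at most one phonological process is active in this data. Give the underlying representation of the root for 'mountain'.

/mɛɣ/

The root 'mountain' surfaces as [mɛɣo] and [mɛg], with a stem-final [ɣ] ~ [g] alternation.
Compare 'night', with invariant [g] in [rigo] and [rig]: an analysis with underlying /g/ and a rule producing [ɣ] before the PL suffix would wrongly predict alternation here too.
The alternation reflects word-final hardening: voiced fricatives become stops word-finally. /ɣ/ is underlying.
Hence 'mountain' is /mɛɣ/ underlyingly.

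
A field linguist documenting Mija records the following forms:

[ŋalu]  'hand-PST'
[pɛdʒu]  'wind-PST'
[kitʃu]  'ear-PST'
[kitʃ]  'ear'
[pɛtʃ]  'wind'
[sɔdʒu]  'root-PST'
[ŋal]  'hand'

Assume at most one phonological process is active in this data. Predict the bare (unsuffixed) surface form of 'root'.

The stem for 'wind' ends in [dʒ] in [pɛdʒu] but [tʃ] in [pɛtʃ].
Compare 'ear', with invariant [tʃ] in [kitʃu] and [kitʃ]: an analysis with underlying /tʃ/ and a rule producing [dʒ] before the PST suffix would wrongly predict alternation here too.
Therefore /dʒ/ is basic and [tʃ] is derived by word-final obstruent devoicing (voiced obstruents become voiceless word-finally).
The one attested form of 'root', [sɔdʒu], shows underlying /sɔdʒ/. Applying the same rule word-finally gives [sɔtʃ].

[sɔtʃ]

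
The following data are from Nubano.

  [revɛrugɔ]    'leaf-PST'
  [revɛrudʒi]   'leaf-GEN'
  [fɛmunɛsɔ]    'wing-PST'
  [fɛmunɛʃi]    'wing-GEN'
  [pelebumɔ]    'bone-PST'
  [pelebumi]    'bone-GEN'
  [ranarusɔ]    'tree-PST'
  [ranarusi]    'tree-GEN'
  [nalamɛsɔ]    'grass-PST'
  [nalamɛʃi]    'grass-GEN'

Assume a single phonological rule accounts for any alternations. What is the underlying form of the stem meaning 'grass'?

/nalamɛʃ/

The root 'grass' surfaces as [nalamɛsɔ] and [nalamɛʃi], with a stem-final [s] ~ [ʃ] alternation.
But 'tree' keeps [s] in both environments ([ranarusɔ], [ranarusi]), so there is no rule changing /s/ to [ʃ] before the GEN suffix.
So /ʃ/ is underlying, and a rule of depalatalization — palato-alveolar /dʒ/ and /ʃ/ become [g] and [s] when no front vowel follows — gives [s].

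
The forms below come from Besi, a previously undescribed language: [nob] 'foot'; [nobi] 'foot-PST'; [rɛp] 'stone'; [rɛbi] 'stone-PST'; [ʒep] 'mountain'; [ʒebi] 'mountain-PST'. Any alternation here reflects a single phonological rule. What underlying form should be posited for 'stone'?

'stone' shows [p] ~ [b] at the end of the stem ([rɛp] vs [rɛbi]).
The stem 'foot' ([nob], [nobi]) shows [b] unchanged in both environments, so [b] cannot be basic with [p] derived in isolation.
The alternation reflects intervocalic voicing: voiceless stops become voiced between vowels. /p/ is underlying.
Hence 'stone' is /rɛp/ underlyingly.

/rɛp/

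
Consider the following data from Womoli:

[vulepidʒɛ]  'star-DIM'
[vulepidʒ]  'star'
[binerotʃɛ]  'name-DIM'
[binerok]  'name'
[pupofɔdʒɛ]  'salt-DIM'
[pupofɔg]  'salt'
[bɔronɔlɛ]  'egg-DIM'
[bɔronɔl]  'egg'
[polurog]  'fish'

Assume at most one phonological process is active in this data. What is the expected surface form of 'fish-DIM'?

The stem for 'salt' ends in [dʒ] in [pupofɔdʒɛ] but [g] in [pupofɔg].
Compare 'star', with invariant [dʒ] in [vulepidʒɛ] and [vulepidʒ]: an analysis with underlying /dʒ/ and a rule producing [g] in isolation would wrongly predict alternation here too.
Therefore /g/ is basic and [dʒ] is derived by palatalization before a front vowel (/k/ and /g/ become palato-alveolar [tʃ] and [dʒ] before a front vowel).
The one attested form of 'fish', [polurog], shows underlying /polurog/. Applying the same rule before a front vowel gives [polurodʒɛ].

[polurodʒɛ]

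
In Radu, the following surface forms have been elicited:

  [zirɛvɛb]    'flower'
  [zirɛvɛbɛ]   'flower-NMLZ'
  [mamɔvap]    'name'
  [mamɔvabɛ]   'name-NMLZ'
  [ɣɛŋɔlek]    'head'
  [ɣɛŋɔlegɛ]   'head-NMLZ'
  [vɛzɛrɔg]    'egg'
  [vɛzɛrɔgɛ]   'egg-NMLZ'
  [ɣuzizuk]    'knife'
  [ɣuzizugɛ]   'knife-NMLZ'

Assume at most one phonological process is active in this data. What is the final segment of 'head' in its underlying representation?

In [ɣɛŋɔlek] and [ɣɛŋɔlegɛ] the final segment of 'head' alternates: [k] ~ [g].
If /g/ were underlying and a rule turned it into [k] in isolation, 'egg' would also alternate; but it has [g] in both [vɛzɛrɔg] and [vɛzɛrɔgɛ].
Therefore /k/ is basic and [g] is derived by intervocalic voicing (voiceless stops become voiced between vowels).

/k/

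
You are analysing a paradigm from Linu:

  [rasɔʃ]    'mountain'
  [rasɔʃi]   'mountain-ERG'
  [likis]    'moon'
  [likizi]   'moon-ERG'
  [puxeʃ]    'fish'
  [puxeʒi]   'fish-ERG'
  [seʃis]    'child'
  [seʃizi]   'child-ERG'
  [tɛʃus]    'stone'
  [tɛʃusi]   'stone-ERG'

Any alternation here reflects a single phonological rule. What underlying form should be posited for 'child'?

The stem for 'child' ends in [s] in [seʃis] but [z] in [seʃizi].
If /s/ were underlying and a rule turned it into [z] before the ERG suffix, 'stone' would also alternate; but it has [s] in both [tɛʃus] and [tɛʃusi].
Therefore /z/ is basic and [s] is derived by word-final obstruent devoicing (voiced obstruents become voiceless word-finally).
Hence 'child' is /seʃiz/ underlyingly.

/seʃiz/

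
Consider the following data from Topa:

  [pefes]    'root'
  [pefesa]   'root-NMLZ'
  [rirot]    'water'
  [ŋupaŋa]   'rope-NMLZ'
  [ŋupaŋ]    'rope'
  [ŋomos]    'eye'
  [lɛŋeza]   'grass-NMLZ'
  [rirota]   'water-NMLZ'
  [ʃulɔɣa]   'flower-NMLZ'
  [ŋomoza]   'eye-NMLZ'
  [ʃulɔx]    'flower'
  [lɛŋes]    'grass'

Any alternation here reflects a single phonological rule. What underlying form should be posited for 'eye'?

In [ŋomoza] and [ŋomos] the final segment of 'eye' alternates: [z] ~ [s].
But 'root' keeps [s] in both environments ([pefesa], [pefes]), so there is no rule changing /s/ to [z] before the NMLZ suffix.
Therefore /z/ is basic and [s] is derived by word-final obstruent devoicing (voiced obstruents become voiceless word-finally).
The underlying form of 'eye' is therefore /ŋomoz/.

/ŋomoz/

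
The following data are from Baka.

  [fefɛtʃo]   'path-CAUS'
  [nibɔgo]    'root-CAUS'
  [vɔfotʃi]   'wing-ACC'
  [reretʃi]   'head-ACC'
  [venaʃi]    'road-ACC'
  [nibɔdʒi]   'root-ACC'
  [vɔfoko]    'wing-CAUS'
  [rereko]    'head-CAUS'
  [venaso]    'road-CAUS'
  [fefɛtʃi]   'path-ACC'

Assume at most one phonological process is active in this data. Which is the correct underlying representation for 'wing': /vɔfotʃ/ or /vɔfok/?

/vɔfok/

'wing' shows [tʃ] ~ [k] at the end of the stem ([vɔfotʃi] vs [vɔfoko]).
But 'path' keeps [tʃ] in both environments ([fefɛtʃi], [fefɛtʃo]), so there is no rule changing /tʃ/ to [k] before the CAUS suffix.
Therefore /k/ is basic and [tʃ] is derived by palatalization before a front vowel (/k/, /g/ and /s/ become palato-alveolar [tʃ], [dʒ] and [ʃ] before a front vowel).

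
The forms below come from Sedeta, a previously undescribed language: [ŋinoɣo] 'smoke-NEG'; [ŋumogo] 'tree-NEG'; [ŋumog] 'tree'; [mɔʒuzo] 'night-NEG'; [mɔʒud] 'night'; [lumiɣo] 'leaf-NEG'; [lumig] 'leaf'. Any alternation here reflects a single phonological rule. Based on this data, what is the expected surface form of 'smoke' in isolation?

The root 'leaf' surfaces as [lumiɣo] and [lumig], with a stem-final [ɣ] ~ [g] alternation.
If /g/ were underlying and a rule turned it into [ɣ] before the NEG suffix, 'tree' would also alternate; but it has [g] in both [ŋumogo] and [ŋumog].
The alternation reflects word-final hardening: voiced fricatives become stops word-finally. /ɣ/ is underlying.
The one attested form of 'smoke', [ŋinoɣo], shows underlying /ŋinoɣ/. Applying the same rule word-finally gives [ŋinog].

[ŋinog]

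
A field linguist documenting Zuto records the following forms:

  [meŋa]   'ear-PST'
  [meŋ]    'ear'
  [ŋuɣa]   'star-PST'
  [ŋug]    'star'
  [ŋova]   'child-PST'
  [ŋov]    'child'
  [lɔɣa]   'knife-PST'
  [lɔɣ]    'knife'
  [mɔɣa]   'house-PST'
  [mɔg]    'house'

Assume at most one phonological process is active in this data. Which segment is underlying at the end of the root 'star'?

The stem for 'star' ends in [ɣ] in [ŋuɣa] but [g] in [ŋug].
The stem 'knife' ([lɔɣa], [lɔɣ]) shows [ɣ] unchanged in both environments, so [ɣ] cannot be basic with [g] derived in isolation.
The underlying segment must be /g/; voiced stops become fricatives between vowels, yielding [ɣ] there.

/g/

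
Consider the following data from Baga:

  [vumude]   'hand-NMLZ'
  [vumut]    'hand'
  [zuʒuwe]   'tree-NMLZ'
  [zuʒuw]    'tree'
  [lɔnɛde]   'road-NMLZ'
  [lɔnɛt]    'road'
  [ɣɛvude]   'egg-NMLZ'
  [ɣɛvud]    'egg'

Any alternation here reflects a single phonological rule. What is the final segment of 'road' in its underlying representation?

The stem for 'road' ends in [d] in [lɔnɛde] but [t] in [lɔnɛt].
But 'egg' keeps [d] in both environments ([ɣɛvude], [ɣɛvud]), so there is no rule changing /d/ to [t] in isolation.
The underlying segment must be /t/; voiceless stops become voiced between vowels, yielding [d] there.

/t/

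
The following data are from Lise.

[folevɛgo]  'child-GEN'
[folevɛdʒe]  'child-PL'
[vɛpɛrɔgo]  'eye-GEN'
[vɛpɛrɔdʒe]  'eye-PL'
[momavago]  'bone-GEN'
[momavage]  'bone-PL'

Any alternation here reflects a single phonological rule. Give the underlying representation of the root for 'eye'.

/vɛpɛrɔdʒ/

In [vɛpɛrɔgo] and [vɛpɛrɔdʒe] the final segment of 'eye' alternates: [g] ~ [dʒ].
The stem 'bone' ([momavago], [momavage]) shows [g] unchanged in both environments, so [g] cannot be basic with [dʒ] derived before the PL suffix.
The underlying segment must be /dʒ/; palato-alveolar /dʒ/ becomes [g] when no front vowel follows, yielding [g] there.
So 'eye' = /vɛpɛrɔdʒ/.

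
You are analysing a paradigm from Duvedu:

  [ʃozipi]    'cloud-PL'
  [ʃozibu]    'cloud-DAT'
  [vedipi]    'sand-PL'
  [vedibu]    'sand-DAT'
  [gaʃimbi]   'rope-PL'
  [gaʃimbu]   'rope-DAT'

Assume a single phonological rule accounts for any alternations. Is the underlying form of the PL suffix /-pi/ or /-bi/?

/-pi/

The PL suffix surfaces as [-bi] and [-pi], depending on the final segment of the stem.
By contrast the DAT suffix keeps its initial [b] throughout — that segment must be underlying.
So the underlying form is /-pi/, and voiceless stops become voiced after a nasal.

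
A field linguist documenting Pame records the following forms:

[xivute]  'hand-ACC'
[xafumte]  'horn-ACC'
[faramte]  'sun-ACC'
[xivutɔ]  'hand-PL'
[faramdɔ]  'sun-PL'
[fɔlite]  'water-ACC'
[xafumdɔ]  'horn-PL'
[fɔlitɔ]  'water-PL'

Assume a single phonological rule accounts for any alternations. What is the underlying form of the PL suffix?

/-dɔ/

The PL suffix surfaces as [-dɔ] and [-tɔ], depending on the final segment of the stem.
The ACC suffix, which begins with [t], is invariant after every stem; so [t] is not altered by any rule here.
So the underlying form is /-dɔ/, and voiced stops become voiceless after a vowel.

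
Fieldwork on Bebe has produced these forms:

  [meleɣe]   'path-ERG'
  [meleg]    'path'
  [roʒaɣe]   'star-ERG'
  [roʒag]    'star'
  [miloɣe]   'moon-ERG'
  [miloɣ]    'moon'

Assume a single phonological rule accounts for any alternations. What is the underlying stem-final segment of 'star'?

The stem for 'star' ends in [ɣ] in [roʒaɣe] but [g] in [roʒag].
Compare 'moon', with invariant [ɣ] in [miloɣe] and [miloɣ]: an analysis with underlying /ɣ/ and a rule producing [g] in isolation would wrongly predict alternation here too.
The alternation reflects intervocalic spirantization: voiced stops become fricatives between vowels. /g/ is underlying.

/g/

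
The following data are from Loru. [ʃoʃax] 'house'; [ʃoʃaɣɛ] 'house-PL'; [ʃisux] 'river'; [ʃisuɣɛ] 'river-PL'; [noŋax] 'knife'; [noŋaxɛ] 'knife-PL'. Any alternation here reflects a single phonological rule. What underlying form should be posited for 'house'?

/ʃoʃaɣ/

The stem for 'house' ends in [x] in [ʃoʃax] but [ɣ] in [ʃoʃaɣɛ].
If /x/ were underlying and a rule turned it into [ɣ] before the PL suffix, 'knife' would also alternate; but it has [x] in both [noŋax] and [noŋaxɛ].
Therefore /ɣ/ is basic and [x] is derived by word-final obstruent devoicing (voiced obstruents become voiceless word-finally).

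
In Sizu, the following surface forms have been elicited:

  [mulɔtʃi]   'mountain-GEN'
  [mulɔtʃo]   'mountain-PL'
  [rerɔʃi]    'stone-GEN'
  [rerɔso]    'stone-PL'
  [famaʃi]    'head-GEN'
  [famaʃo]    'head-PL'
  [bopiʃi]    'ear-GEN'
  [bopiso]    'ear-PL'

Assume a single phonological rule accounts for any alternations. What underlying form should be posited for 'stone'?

/rerɔs/

'stone' shows [ʃ] ~ [s] at the end of the stem ([rerɔʃi] vs [rerɔso]).
If /ʃ/ were underlying and a rule turned it into [s] before the PL suffix, 'head' would also alternate; but it has [ʃ] in both [famaʃi] and [famaʃo].
So /s/ is underlying, and a rule of palatalization before a front vowel — /s/ becomes palato-alveolar [ʃ] before a front vowel — gives [ʃ].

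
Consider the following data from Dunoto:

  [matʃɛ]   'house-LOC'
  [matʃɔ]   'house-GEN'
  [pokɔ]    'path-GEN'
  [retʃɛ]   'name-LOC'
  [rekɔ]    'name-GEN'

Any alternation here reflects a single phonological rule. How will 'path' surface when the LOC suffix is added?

[potʃɛ]

The root 'name' surfaces as [retʃɛ] and [rekɔ], with a stem-final [tʃ] ~ [k] alternation.
Compare 'house', with invariant [tʃ] in [matʃɛ] and [matʃɔ]: an analysis with underlying /tʃ/ and a rule producing [k] before the GEN suffix would wrongly predict alternation here too.
Therefore /k/ is basic and [tʃ] is derived by palatalization before a front vowel (/k/ becomes palato-alveolar [tʃ] before a front vowel).
The one attested form of 'path', [pokɔ], shows underlying /pok/. Applying the same rule before a front vowel gives [potʃɛ].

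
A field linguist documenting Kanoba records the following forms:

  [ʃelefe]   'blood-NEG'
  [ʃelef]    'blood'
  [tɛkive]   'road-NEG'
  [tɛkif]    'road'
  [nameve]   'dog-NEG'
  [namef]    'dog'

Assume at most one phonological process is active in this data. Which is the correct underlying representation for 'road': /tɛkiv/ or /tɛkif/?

/tɛkiv/

The stem for 'road' ends in [v] in [tɛkive] but [f] in [tɛkif].
The stem 'blood' ([ʃelefe], [ʃelef]) shows [f] unchanged in both environments, so [f] cannot be basic with [v] derived before the NEG suffix.
The underlying segment must be /v/; voiced obstruents become voiceless word-finally, yielding [f] there.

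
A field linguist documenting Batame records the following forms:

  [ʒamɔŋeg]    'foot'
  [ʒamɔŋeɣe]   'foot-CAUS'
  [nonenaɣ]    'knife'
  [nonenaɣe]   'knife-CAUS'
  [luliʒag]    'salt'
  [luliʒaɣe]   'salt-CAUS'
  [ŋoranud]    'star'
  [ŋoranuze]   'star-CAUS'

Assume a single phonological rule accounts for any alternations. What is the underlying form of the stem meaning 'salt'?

'salt' shows [g] ~ [ɣ] at the end of the stem ([luliʒag] vs [luliʒaɣe]).
Compare 'knife', with invariant [ɣ] in [nonenaɣ] and [nonenaɣe]: an analysis with underlying /ɣ/ and a rule producing [g] in isolation would wrongly predict alternation here too.
Therefore /g/ is basic and [ɣ] is derived by intervocalic spirantization (voiced stops become fricatives between vowels).

/luliʒag/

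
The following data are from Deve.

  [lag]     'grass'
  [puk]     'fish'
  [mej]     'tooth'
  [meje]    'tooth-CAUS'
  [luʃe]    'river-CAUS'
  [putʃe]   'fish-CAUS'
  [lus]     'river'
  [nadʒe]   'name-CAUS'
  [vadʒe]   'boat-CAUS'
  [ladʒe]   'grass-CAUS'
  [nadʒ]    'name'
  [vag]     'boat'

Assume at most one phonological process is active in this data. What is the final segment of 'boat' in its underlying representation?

In [vadʒe] and [vag] the final segment of 'boat' alternates: [dʒ] ~ [g].
The stem 'name' ([nadʒe], [nadʒ]) shows [dʒ] unchanged in both environments, so [dʒ] cannot be basic with [g] derived in isolation.
Therefore /g/ is basic and [dʒ] is derived by palatalization before a front vowel (/k/, /g/ and /s/ become palato-alveolar [tʃ], [dʒ] and [ʃ] before a front vowel).

/g/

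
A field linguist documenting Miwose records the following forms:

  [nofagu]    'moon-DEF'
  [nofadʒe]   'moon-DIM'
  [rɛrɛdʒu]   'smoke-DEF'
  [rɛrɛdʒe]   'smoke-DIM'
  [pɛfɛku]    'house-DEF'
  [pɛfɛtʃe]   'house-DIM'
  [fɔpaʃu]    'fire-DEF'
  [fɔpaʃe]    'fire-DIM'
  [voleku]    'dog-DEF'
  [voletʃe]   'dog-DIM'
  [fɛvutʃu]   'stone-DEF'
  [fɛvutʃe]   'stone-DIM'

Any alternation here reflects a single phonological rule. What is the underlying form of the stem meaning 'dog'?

The root 'dog' surfaces as [voleku] and [voletʃe], with a stem-final [k] ~ [tʃ] alternation.
But 'stone' keeps [tʃ] in both environments ([fɛvutʃu], [fɛvutʃe]), so there is no rule changing /tʃ/ to [k] before the DEF suffix.
The underlying segment must be /k/; /k/ and /g/ become palato-alveolar [tʃ] and [dʒ] before a front vowel, yielding [tʃ] there.
Hence 'dog' is /volek/ underlyingly.

/volek/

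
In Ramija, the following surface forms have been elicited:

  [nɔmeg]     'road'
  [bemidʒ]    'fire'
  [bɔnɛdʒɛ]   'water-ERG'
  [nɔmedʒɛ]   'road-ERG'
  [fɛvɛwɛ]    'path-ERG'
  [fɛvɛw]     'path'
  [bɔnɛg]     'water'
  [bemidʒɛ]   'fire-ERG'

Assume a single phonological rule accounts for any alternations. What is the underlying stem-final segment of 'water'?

'water' shows [g] ~ [dʒ] at the end of the stem ([bɔnɛg] vs [bɔnɛdʒɛ]).
The stem 'fire' ([bemidʒ], [bemidʒɛ]) shows [dʒ] unchanged in both environments, so [dʒ] cannot be basic with [g] derived in isolation.
The alternation reflects palatalization before a front vowel: /g/ becomes palato-alveolar [dʒ] before a front vowel. /g/ is underlying.

/g/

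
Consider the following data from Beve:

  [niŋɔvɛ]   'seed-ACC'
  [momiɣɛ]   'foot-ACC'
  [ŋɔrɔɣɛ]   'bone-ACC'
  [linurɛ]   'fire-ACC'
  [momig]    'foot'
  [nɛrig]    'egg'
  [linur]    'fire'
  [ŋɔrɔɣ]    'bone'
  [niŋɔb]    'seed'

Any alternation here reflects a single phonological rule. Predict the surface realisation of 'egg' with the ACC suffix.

[nɛriɣɛ]

The root 'foot' surfaces as [momig] and [momiɣɛ], with a stem-final [g] ~ [ɣ] alternation.
But 'bone' keeps [ɣ] in both environments ([ŋɔrɔɣ], [ŋɔrɔɣɛ]), so there is no rule changing /ɣ/ to [g] in isolation.
The alternation reflects intervocalic spirantization: voiced stops become fricatives between vowels. /g/ is underlying.
From [nɛrig] the stem 'egg' is /nɛrig/; between vowels this yields [nɛriɣɛ].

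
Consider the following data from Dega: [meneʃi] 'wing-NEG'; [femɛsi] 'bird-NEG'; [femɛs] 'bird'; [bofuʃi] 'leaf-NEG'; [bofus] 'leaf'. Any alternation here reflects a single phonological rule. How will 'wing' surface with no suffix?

[menes]

'leaf' shows [ʃ] ~ [s] at the end of the stem ([bofuʃi] vs [bofus]).
Compare 'bird', with invariant [s] in [femɛsi] and [femɛs]: an analysis with underlying /s/ and a rule producing [ʃ] before the NEG suffix would wrongly predict alternation here too.
Therefore /ʃ/ is basic and [s] is derived by depalatalization (palato-alveolar /ʃ/ becomes [s] when no front vowel follows).
From [meneʃi] the stem 'wing' is /meneʃ/; when no front vowel follows this yields [menes].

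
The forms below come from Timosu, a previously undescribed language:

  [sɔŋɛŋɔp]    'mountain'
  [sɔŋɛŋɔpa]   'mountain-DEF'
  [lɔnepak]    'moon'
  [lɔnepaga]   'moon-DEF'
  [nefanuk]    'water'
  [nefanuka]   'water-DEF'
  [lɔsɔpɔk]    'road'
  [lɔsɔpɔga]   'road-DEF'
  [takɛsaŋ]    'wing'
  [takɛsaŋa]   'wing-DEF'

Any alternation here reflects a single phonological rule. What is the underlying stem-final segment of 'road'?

/g/

The root 'road' surfaces as [lɔsɔpɔk] and [lɔsɔpɔga], with a stem-final [k] ~ [g] alternation.
Compare 'water', with invariant [k] in [nefanuk] and [nefanuka]: an analysis with underlying /k/ and a rule producing [g] before the DEF suffix would wrongly predict alternation here too.
Therefore /g/ is basic and [k] is derived by word-final obstruent devoicing (voiced obstruents become voiceless word-finally).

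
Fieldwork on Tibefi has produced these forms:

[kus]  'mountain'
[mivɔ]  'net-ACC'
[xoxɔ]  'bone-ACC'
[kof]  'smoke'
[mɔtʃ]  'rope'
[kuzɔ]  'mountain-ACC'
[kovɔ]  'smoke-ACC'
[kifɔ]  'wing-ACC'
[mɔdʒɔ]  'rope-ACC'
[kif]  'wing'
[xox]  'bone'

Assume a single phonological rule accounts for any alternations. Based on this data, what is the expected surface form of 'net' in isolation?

'smoke' shows [v] ~ [f] at the end of the stem ([kovɔ] vs [kof]).
The stem 'wing' ([kifɔ], [kif]) shows [f] unchanged in both environments, so [f] cannot be basic with [v] derived before the ACC suffix.
The alternation reflects word-final obstruent devoicing: voiced obstruents become voiceless word-finally. /v/ is underlying.
From [mivɔ] the stem 'net' is /miv/; word-finally this yields [mif].

[mif]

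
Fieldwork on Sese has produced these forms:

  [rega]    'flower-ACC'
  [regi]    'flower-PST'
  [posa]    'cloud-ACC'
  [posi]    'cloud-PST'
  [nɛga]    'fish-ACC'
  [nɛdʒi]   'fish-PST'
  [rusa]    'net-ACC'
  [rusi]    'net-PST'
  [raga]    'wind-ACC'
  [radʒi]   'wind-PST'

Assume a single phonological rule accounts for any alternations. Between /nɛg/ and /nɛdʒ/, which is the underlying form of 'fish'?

'fish' shows [g] ~ [dʒ] at the end of the stem ([nɛga] vs [nɛdʒi]).
But 'flower' keeps [g] in both environments ([rega], [regi]), so there is no rule changing /g/ to [dʒ] before the PST suffix.
The underlying segment must be /dʒ/; palato-alveolar /dʒ/ becomes [g] when no front vowel follows, yielding [g] there.

/nɛdʒ/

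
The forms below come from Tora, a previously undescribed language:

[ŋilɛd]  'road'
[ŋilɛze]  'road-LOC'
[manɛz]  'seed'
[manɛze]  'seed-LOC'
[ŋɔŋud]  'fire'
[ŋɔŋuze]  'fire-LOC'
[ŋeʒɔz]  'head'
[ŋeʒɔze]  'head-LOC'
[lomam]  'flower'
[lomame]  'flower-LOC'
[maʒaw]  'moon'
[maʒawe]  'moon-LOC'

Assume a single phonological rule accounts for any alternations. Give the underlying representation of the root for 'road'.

/ŋilɛd/

The root 'road' surfaces as [ŋilɛd] and [ŋilɛze], with a stem-final [d] ~ [z] alternation.
The stem 'seed' ([manɛz], [manɛze]) shows [z] unchanged in both environments, so [z] cannot be basic with [d] derived in isolation.
Therefore /d/ is basic and [z] is derived by intervocalic spirantization (voiced stops become fricatives between vowels).
So 'road' = /ŋilɛd/.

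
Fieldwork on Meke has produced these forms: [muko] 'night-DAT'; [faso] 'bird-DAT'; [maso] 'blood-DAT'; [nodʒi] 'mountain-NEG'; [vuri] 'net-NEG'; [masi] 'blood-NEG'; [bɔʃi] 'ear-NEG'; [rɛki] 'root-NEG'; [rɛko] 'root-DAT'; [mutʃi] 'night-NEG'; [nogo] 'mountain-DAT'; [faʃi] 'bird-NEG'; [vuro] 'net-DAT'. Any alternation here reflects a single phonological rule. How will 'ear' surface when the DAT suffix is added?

[bɔso]

In [faso] and [faʃi] the final segment of 'bird' alternates: [s] ~ [ʃ].
If /s/ were underlying and a rule turned it into [ʃ] before the NEG suffix, 'blood' would also alternate; but it has [s] in both [maso] and [masi].
The alternation reflects depalatalization: palato-alveolar /tʃ/, /dʒ/ and /ʃ/ become [k], [g] and [s] when no front vowel follows. /ʃ/ is underlying.
From [bɔʃi] the stem 'ear' is /bɔʃ/; when no front vowel follows this yields [bɔso].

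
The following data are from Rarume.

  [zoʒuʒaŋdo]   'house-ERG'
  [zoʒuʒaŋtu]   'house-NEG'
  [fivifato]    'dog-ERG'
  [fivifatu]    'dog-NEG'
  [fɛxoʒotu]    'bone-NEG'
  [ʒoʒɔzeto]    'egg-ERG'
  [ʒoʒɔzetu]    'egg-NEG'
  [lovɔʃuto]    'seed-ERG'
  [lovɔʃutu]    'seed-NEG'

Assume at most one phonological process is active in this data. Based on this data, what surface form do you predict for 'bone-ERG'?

The ERG suffix surfaces as [-do] and [-to], depending on the final segment of the stem.
The NEG suffix, which begins with [t], is invariant after every stem; so [t] is not altered by any rule here.
The ERG suffix is therefore /-do/ underlyingly, with post-vocalic devoicing: voiced stops become voiceless after a vowel.
After 'bone', which ends in a vowel, the suffix surfaces as [-to], giving [fɛxoʒoto].

[fɛxoʒoto]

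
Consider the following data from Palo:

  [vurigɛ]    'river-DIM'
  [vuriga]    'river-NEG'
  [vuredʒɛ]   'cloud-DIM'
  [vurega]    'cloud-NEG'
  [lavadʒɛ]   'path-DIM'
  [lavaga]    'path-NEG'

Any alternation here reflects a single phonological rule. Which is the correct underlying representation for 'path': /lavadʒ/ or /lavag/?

/lavadʒ/

'path' shows [dʒ] ~ [g] at the end of the stem ([lavadʒɛ] vs [lavaga]).
Compare 'river', with invariant [g] in [vurigɛ] and [vuriga]: an analysis with underlying /g/ and a rule producing [dʒ] before the DIM suffix would wrongly predict alternation here too.
Therefore /dʒ/ is basic and [g] is derived by depalatalization (palato-alveolar /dʒ/ becomes [g] when no front vowel follows).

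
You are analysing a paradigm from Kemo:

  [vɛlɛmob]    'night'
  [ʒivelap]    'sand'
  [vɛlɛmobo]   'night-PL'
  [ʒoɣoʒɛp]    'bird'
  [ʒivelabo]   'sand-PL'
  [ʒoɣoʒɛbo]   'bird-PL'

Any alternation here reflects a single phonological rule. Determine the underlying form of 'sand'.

The stem for 'sand' ends in [b] in [ʒivelabo] but [p] in [ʒivelap].
If /b/ were underlying and a rule turned it into [p] in isolation, 'night' would also alternate; but it has [b] in both [vɛlɛmobo] and [vɛlɛmob].
The underlying segment must be /p/; voiceless stops become voiced between vowels, yielding [b] there.
So 'sand' = /ʒivelap/.

/ʒivelap/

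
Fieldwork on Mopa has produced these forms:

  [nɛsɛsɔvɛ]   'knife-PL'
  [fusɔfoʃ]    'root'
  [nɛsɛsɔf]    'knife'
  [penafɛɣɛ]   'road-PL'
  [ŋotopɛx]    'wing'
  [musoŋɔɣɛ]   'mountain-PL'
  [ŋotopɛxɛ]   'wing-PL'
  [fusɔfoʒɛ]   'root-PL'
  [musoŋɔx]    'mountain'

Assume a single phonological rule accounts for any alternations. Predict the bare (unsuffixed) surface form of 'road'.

The root 'mountain' surfaces as [musoŋɔɣɛ] and [musoŋɔx], with a stem-final [ɣ] ~ [x] alternation.
Compare 'wing', with invariant [x] in [ŋotopɛxɛ] and [ŋotopɛx]: an analysis with underlying /x/ and a rule producing [ɣ] before the PL suffix would wrongly predict alternation here too.
Therefore /ɣ/ is basic and [x] is derived by word-final obstruent devoicing (voiced obstruents become voiceless word-finally).
From [penafɛɣɛ] the stem 'road' is /penafɛɣ/; word-finally this yields [penafɛx].

[penafɛx]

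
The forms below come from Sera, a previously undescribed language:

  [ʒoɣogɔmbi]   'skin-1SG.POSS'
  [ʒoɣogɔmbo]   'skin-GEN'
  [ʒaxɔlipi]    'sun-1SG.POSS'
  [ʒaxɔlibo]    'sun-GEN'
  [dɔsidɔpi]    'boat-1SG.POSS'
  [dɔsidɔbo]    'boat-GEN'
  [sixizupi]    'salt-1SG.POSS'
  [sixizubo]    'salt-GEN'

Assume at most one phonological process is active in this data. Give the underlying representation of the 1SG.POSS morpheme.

The 1SG.POSS morpheme has two allomorphs, [-bi] and [-pi].
The GEN suffix, which begins with [b], is invariant after every stem; so [b] is not altered by any rule here.
So the underlying form is /-pi/, and voiceless stops become voiced after a nasal.

/-pi/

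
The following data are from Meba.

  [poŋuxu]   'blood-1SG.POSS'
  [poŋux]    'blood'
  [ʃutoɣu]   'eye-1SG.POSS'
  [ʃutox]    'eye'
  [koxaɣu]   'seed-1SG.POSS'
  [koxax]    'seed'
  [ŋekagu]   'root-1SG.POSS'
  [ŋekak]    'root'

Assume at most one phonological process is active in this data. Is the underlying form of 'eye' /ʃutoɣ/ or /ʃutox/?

/ʃutoɣ/

'eye' shows [ɣ] ~ [x] at the end of the stem ([ʃutoɣu] vs [ʃutox]).
If /x/ were underlying and a rule turned it into [ɣ] before the 1SG.POSS suffix, 'blood' would also alternate; but it has [x] in both [poŋuxu] and [poŋux].
So /ɣ/ is underlying, and a rule of word-final obstruent devoicing — voiced obstruents become voiceless word-finally — gives [x].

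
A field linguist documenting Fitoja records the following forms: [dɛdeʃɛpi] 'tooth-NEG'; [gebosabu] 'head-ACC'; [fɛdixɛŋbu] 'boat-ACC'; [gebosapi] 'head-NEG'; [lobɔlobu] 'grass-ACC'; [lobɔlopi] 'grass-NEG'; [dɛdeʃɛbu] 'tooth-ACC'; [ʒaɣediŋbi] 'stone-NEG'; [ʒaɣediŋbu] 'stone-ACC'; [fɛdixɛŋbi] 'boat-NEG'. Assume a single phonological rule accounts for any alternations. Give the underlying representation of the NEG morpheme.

/-pi/

The NEG morpheme has two allomorphs, [-bi] and [-pi].
The ACC suffix, which begins with [b], is invariant after every stem; so [b] is not altered by any rule here.
So the underlying form is /-pi/, and voiceless stops become voiced after a nasal.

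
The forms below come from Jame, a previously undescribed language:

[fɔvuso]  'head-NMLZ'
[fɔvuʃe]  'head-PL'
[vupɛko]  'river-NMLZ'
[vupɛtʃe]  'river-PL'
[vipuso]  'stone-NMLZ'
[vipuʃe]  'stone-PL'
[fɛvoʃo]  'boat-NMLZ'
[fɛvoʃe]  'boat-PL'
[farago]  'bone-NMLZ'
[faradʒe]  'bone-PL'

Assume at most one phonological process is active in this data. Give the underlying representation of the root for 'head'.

The stem for 'head' ends in [s] in [fɔvuso] but [ʃ] in [fɔvuʃe].
If /ʃ/ were underlying and a rule turned it into [s] before the NMLZ suffix, 'boat' would also alternate; but it has [ʃ] in both [fɛvoʃo] and [fɛvoʃe].
The underlying segment must be /s/; /k/, /g/ and /s/ become palato-alveolar [tʃ], [dʒ] and [ʃ] before a front vowel, yielding [ʃ] there.
So 'head' = /fɔvus/.

/fɔvus/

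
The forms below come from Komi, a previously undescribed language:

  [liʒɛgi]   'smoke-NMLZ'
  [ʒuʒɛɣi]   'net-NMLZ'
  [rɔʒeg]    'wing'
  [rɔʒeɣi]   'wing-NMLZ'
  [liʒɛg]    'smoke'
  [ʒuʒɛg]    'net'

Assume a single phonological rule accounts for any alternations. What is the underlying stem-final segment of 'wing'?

In [rɔʒeɣi] and [rɔʒeg] the final segment of 'wing' alternates: [ɣ] ~ [g].
If /g/ were underlying and a rule turned it into [ɣ] before the NMLZ suffix, 'smoke' would also alternate; but it has [g] in both [liʒɛgi] and [liʒɛg].
Therefore /ɣ/ is basic and [g] is derived by word-final hardening (voiced fricatives become stops word-finally).

/ɣ/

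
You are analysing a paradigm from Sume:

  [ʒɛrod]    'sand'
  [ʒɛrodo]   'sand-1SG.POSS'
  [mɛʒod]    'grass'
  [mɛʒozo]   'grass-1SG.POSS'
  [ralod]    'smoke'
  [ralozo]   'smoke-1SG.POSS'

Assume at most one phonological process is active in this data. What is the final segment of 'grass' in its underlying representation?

In [mɛʒod] and [mɛʒozo] the final segment of 'grass' alternates: [d] ~ [z].
Compare 'sand', with invariant [d] in [ʒɛrod] and [ʒɛrodo]: an analysis with underlying /d/ and a rule producing [z] before the 1SG.POSS suffix would wrongly predict alternation here too.
The alternation reflects word-final hardening: voiced fricatives become stops word-finally. /z/ is underlying.

/z/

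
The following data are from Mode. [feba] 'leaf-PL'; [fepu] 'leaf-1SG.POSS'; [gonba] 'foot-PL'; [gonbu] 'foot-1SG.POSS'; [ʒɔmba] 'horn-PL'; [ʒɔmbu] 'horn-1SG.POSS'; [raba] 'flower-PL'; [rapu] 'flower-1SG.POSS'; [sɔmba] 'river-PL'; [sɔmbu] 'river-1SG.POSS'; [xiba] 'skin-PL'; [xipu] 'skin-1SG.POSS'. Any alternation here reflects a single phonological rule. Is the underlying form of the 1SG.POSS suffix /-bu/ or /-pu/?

/-pu/

The 1SG.POSS suffix surfaces as [-bu] and [-pu], depending on the final segment of the stem.
The PL suffix, which begins with [b], is invariant after every stem; so [b] is not altered by any rule here.
So the underlying form is /-pu/, and voiceless stops become voiced after a nasal.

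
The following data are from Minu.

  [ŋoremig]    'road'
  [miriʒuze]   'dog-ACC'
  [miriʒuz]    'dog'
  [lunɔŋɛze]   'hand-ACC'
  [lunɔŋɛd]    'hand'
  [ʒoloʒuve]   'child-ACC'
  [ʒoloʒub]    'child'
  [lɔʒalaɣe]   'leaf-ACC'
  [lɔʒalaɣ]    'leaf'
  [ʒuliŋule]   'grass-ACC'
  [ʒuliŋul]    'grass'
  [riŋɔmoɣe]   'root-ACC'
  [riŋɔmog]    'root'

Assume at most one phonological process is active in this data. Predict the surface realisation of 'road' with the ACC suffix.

[ŋoremiɣe]

'root' shows [ɣ] ~ [g] at the end of the stem ([riŋɔmoɣe] vs [riŋɔmog]).
Compare 'leaf', with invariant [ɣ] in [lɔʒalaɣe] and [lɔʒalaɣ]: an analysis with underlying /ɣ/ and a rule producing [g] in isolation would wrongly predict alternation here too.
So /g/ is underlying, and a rule of intervocalic spirantization — voiced stops become fricatives between vowels — gives [ɣ].
The one attested form of 'road', [ŋoremig], shows underlying /ŋoremig/. Applying the same rule between vowels gives [ŋoremiɣe].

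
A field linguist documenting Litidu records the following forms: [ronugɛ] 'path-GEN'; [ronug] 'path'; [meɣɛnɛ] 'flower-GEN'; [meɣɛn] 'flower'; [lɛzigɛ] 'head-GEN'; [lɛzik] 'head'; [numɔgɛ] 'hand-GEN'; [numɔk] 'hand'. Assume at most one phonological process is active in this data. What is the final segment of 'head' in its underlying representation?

/k/

The stem for 'head' ends in [g] in [lɛzigɛ] but [k] in [lɛzik].
The stem 'path' ([ronugɛ], [ronug]) shows [g] unchanged in both environments, so [g] cannot be basic with [k] derived in isolation.
The underlying segment must be /k/; voiceless stops become voiced between vowels, yielding [g] there.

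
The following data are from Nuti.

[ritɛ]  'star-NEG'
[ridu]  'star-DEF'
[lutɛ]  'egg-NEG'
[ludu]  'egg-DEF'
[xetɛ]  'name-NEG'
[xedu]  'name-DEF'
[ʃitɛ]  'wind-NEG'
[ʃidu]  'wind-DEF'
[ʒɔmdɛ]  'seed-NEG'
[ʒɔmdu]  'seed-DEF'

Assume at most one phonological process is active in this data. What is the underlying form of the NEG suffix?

The NEG morpheme has two allomorphs, [-dɛ] and [-tɛ].
The DEF suffix, which begins with [d], is invariant after every stem; so [d] is not altered by any rule here.
The NEG suffix is therefore /-tɛ/ underlyingly, with post-nasal voicing: voiceless stops become voiced after a nasal.

/-tɛ/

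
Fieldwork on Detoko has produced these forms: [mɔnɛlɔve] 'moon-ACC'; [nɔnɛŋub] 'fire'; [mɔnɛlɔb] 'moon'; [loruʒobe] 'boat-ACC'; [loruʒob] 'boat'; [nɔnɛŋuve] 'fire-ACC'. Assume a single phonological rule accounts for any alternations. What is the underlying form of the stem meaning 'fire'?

/nɔnɛŋuv/

The stem for 'fire' ends in [b] in [nɔnɛŋub] but [v] in [nɔnɛŋuve].
The stem 'boat' ([loruʒob], [loruʒobe]) shows [b] unchanged in both environments, so [b] cannot be basic with [v] derived before the ACC suffix.
The underlying segment must be /v/; voiced fricatives become stops word-finally, yielding [b] there.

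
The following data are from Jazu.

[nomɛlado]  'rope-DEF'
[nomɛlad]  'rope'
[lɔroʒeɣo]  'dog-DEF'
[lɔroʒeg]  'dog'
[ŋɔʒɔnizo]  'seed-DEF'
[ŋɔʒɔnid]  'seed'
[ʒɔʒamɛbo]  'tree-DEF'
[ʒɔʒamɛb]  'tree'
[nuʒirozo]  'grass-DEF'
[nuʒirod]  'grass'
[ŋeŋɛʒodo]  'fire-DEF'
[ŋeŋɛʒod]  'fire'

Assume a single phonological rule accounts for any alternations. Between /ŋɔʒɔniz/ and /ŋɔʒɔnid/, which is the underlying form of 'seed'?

The root 'seed' surfaces as [ŋɔʒɔnizo] and [ŋɔʒɔnid], with a stem-final [z] ~ [d] alternation.
The stem 'fire' ([ŋeŋɛʒodo], [ŋeŋɛʒod]) shows [d] unchanged in both environments, so [d] cannot be basic with [z] derived before the DEF suffix.
The alternation reflects word-final hardening: voiced fricatives become stops word-finally. /z/ is underlying.

/ŋɔʒɔniz/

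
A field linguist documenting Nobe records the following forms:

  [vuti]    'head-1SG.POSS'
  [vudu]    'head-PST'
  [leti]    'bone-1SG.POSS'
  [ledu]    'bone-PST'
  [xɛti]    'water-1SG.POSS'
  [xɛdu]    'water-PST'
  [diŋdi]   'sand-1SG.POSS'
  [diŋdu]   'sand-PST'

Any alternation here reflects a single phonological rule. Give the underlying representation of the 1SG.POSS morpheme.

/-ti/

The 1SG.POSS suffix surfaces as [-di] and [-ti], depending on the final segment of the stem.
By contrast the PST suffix keeps its initial [d] throughout — that segment must be underlying.
The 1SG.POSS suffix is therefore /-ti/ underlyingly, with post-nasal voicing: voiceless stops become voiced after a nasal.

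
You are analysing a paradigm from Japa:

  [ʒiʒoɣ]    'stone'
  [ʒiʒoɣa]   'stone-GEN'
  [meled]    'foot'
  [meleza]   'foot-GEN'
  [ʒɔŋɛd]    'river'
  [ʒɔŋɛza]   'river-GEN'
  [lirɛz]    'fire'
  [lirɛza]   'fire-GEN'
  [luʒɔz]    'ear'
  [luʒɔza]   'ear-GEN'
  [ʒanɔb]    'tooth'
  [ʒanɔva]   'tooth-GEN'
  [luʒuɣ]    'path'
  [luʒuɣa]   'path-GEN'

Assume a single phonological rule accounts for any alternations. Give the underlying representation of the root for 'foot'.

In [meled] and [meleza] the final segment of 'foot' alternates: [d] ~ [z].
If /z/ were underlying and a rule turned it into [d] in isolation, 'ear' would also alternate; but it has [z] in both [luʒɔz] and [luʒɔza].
Therefore /d/ is basic and [z] is derived by intervocalic spirantization (voiced stops become fricatives between vowels).
The underlying form of 'foot' is therefore /meled/.

/meled/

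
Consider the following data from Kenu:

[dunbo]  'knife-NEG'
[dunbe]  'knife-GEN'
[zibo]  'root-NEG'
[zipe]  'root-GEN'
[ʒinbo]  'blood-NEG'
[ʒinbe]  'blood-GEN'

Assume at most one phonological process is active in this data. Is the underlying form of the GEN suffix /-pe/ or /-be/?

/-pe/

The GEN suffix surfaces as [-be] and [-pe], depending on the final segment of the stem.
The NEG suffix, which begins with [b], is invariant after every stem; so [b] is not altered by any rule here.
So the underlying form is /-pe/, and voiceless stops become voiced after a nasal.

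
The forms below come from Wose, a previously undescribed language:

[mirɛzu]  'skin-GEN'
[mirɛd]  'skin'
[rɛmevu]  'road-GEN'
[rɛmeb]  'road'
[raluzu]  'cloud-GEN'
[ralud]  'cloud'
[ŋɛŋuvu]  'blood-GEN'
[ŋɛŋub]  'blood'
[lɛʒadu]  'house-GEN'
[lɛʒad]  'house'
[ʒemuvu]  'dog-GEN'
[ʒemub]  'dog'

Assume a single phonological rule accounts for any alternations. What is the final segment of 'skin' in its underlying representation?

/z/

The root 'skin' surfaces as [mirɛzu] and [mirɛd], with a stem-final [z] ~ [d] alternation.
If /d/ were underlying and a rule turned it into [z] before the GEN suffix, 'house' would also alternate; but it has [d] in both [lɛʒadu] and [lɛʒad].
The underlying segment must be /z/; voiced fricatives become stops word-finally, yielding [d] there.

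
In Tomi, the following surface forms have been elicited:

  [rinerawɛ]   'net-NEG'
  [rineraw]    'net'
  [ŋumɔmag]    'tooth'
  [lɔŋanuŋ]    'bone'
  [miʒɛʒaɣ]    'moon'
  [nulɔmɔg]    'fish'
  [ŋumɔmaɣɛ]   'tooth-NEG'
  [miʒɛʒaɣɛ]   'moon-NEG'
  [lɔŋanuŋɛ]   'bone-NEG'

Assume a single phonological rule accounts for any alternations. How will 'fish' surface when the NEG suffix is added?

In [ŋumɔmaɣɛ] and [ŋumɔmag] the final segment of 'tooth' alternates: [ɣ] ~ [g].
If /ɣ/ were underlying and a rule turned it into [g] in isolation, 'moon' would also alternate; but it has [ɣ] in both [miʒɛʒaɣɛ] and [miʒɛʒaɣ].
So /g/ is underlying, and a rule of intervocalic spirantization — voiced stops become fricatives between vowels — gives [ɣ].
The one attested form of 'fish', [nulɔmɔg], shows underlying /nulɔmɔg/. Applying the same rule between vowels gives [nulɔmɔɣɛ].

[nulɔmɔɣɛ]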